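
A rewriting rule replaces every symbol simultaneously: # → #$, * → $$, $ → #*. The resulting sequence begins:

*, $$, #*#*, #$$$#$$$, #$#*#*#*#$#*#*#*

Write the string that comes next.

#$#*#$$$#$$$#$$$#$#*#$$$#$$$#$$$

Applying the rule to each of the 16 symbols of #$#*#*#*#$#*#*#* gives the pieces #$ #* #$ $$ #$ $$ #$ $$ #$ #* #$ $$ #$ $$ #$ $$, which concatenate to the answer.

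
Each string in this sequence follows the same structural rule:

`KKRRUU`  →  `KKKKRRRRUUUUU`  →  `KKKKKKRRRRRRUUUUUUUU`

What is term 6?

Each string has the form K^{2n} R^{2n} U^{3n-1} (n = 1, 2, …).
At n = 6 the blocks have lengths 12, 12, 17.

KKKKKKKKKKKKRRRRRRRRRRRRUUUUUUUUUUUUUUUUU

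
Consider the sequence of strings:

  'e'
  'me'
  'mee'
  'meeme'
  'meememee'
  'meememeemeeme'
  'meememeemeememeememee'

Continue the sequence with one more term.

meememeemeememeememeemeememeemeeme

From term 3 onward, concatenate the last term with the second-to-last: me·e = mee, mee·me = meeme, …
Continuing: meememeemeememeememee · meememeemeeme gives term 8.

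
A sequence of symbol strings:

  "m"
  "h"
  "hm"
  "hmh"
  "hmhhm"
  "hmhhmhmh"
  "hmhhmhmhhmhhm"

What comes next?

hmhhmhmhhmhhmhmhhmhmh

From term 3 onward, concatenate the last term with the second-to-last: h·m = hm, hm·h = hmh, …
Continuing: hmhhmhmhhmhhm · hmhhmhmh gives term 8.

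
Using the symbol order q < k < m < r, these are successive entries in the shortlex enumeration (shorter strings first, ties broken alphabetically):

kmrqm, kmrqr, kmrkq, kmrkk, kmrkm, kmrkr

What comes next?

kmrmq

Find the rightmost character of kmrkr below r, bump it to the next letter, and reset everything to its right to q.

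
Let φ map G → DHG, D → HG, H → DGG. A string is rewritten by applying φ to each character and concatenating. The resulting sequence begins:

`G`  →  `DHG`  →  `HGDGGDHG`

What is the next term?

Rewriting each symbol of HGDGGDHG: H→DGG, G→DHG, D→HG, G→DHG, G→DHG, D→HG, H→DGG, G→DHG, which concatenates to DGG DHG HG DHG DHG HG DGG DHG.

DGGDHGHGDHGDHGHGDGGDHG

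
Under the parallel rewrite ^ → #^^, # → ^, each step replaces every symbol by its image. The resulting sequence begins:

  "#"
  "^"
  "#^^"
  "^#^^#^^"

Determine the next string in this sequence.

#^^^#^^#^^^#^^#^^

Rewriting each symbol of ^#^^#^^: ^→#^^, #→^, ^→#^^, ^→#^^, #→^, ^→#^^, ^→#^^, which concatenates to #^^ ^ #^^ #^^ ^ #^^ #^^.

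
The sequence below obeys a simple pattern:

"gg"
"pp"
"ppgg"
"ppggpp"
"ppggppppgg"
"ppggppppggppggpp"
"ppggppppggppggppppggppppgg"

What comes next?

This is a Fibonacci-style word recurrence s(k) = s(k−1)·s(k−2): e.g. pp·gg = ppgg.
Continuing: ppggppppggppggppppggppppgg · ppggppppggppggpp gives term 8.

ppggppppggppggppppggppppggppggppppggppggpp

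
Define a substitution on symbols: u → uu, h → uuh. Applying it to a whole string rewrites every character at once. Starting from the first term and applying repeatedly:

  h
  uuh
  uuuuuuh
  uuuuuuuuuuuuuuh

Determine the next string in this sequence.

uuuuuuuuuuuuuuuuuuuuuuuuuuuuuuh

Replace each of the 15 characters of uuuuuuuuuuuuuuh in place — uu uu uu uu uu uu uu uu uu uu uu uu uu uu uuh — and concatenate.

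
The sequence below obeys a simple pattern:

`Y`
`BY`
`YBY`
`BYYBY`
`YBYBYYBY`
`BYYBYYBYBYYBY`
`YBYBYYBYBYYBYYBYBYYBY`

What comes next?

This is a Fibonacci-style word recurrence s(k) = s(k−2)·s(k−1): e.g. Y·BY = YBY.
The next term joins BYYBYYBYBYYBY and YBYBYYBYBYYBYYBYBYYBY.

BYYBYYBYBYYBYYBYBYYBYBYYBYYBYBYYBY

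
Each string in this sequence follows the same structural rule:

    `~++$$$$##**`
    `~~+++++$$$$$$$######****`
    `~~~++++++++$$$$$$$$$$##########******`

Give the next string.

Reading off run lengths: ~ runs 1, 2, 3; + runs 2, 5, 8; $ runs 4, 7, 10; # runs 2, 6, 10; * runs 2, 4, 6 — each is linear in n (n = 1, 2, …).
Setting n = 4 gives 4, 11, 13, 14, 8 characters in each block.

~~~~+++++++++++$$$$$$$$$$$$$##############********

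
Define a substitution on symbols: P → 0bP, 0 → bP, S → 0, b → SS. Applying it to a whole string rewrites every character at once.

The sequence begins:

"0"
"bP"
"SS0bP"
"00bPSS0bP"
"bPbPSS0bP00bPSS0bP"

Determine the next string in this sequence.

SS0bPSS0bP00bPSS0bPbPbPSS0bP00bPSS0bP

Replace each of the 18 characters of bPbPSS0bP00bPSS0bP in place — SS 0bP SS 0bP 0 0 bP SS 0bP bP bP SS 0bP 0 0 bP SS 0bP — and concatenate.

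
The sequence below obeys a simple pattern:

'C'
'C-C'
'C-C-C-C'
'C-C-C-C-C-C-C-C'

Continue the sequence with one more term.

Each string is two copies of the previous one joined by '-'.
Doubling C-C-C-C-C-C-C-C with '-' between the halves:

C-C-C-C-C-C-C-C-C-C-C-C-C-C-C-C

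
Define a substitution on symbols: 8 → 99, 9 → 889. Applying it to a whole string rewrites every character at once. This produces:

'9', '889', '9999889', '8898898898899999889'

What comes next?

99998899999889999988999998898898898898899999889

Replace each of the 19 characters of 8898898898899999889 in place — 99 99 889 99 99 889 99 99 889 99 99 889 889 889 889 889 99 99 889 — and concatenate.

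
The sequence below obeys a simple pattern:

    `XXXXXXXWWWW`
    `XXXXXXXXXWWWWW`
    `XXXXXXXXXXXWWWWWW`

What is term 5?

XXXXXXXXXXXXXXXWWWWWWWW

Each string has the form X^{2n+1} W^{n+1}, where the shown terms are n = 3, 4, 5.
Setting n = 7 gives 15, 8 characters in each block.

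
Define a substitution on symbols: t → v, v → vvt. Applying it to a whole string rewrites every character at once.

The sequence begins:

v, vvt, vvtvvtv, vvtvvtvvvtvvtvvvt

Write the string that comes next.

vvtvvtvvvtvvtvvvtvvtvvtvvvtvvtvvvtvvtvvtv

Applying the rule to each of the 17 symbols of vvtvvtvvvtvvtvvvt gives the pieces vvt vvt v vvt vvt v vvt vvt vvt v vvt vvt v vvt vvt vvt v, which concatenate to the answer.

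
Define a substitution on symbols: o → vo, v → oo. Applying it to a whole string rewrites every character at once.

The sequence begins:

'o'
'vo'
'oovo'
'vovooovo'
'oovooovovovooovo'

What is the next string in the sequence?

vovooovovovooovooovooovovovooovo

Replace each of the 16 characters of oovooovovovooovo in place — vo vo oo vo vo vo oo vo oo vo oo vo vo vo oo vo — and concatenate.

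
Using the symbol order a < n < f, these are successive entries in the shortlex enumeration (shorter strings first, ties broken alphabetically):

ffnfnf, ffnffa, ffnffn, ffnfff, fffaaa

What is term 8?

fffana

Advancing 3 positions from fffaaa through fffaaa → fffaan → fffaaf reaches term 8.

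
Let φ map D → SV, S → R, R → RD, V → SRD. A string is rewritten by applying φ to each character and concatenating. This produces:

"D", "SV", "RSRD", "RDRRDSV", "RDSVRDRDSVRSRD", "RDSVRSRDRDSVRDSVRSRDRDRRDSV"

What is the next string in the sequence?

φ(RDSVRSRDRDSVRDSVRSRDRDRRDSV) expands symbol-by-symbol to RD SV R SRD RD R RD SV RD SV R SRD RD SV R SRD RD R RD SV RD SV RD RD SV R SRD; joining the 27 pieces gives the next term.

RDSVRSRDRDRRDSVRDSVRSRDRDSVRSRDRDRRDSVRDSVRDRDSVRSRD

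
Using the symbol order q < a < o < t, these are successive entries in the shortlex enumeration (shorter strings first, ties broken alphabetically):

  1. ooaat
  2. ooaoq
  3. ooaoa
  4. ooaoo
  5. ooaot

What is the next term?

ooatq

The successor of ooaot increments the rightmost position that isn't already t and resets every position after it to q.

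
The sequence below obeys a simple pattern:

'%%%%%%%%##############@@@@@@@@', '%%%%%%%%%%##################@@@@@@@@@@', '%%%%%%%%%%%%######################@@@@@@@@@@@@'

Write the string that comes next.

%%%%%%%%%%%%%%##########################@@@@@@@@@@@@@@

Each string has the form %^{2n+2} #^{4n+2} @^{2n+2}, where the shown terms are n = 3, 4, 5.
For the next term, n = 6, so the run lengths are 14, 26, 14.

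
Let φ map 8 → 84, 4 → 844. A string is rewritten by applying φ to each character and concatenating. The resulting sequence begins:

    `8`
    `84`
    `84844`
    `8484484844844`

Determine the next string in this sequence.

Rewriting the 13 symbols of 8484484844844 one by one yields 84 844 84 844 844 84 844 84 844 844 84 844 844; concatenated:

8484484844844848448484484484844844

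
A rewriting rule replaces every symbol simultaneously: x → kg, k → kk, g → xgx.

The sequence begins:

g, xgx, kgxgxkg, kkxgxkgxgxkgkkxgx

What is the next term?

Rewriting the 17 symbols of kkxgxkgxgxkgkkxgx one by one yields kk kk kg xgx kg kk xgx kg xgx kg kk xgx kk kk kg xgx kg; concatenated:

kkkkkgxgxkgkkxgxkgxgxkgkkxgxkkkkkgxgxkg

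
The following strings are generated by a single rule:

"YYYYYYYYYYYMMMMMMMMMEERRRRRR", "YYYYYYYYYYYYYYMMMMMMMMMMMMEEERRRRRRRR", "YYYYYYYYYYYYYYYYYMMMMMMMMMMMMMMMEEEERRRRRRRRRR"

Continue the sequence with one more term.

YYYYYYYYYYYYYYYYYYYYMMMMMMMMMMMMMMMMMMEEEEERRRRRRRRRRRR

Each string has the form Y^{3n+2} M^{3n} E^{n-1} R^{2n}, where the shown terms are n = 3, 4, 5.
At n = 6 the blocks have lengths 20, 18, 5, 12.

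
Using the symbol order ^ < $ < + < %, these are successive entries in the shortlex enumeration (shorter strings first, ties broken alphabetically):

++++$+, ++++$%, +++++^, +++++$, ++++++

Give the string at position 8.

++++%$

Advancing 3 positions from ++++++ through ++++++ → +++++% → ++++%^ reaches term 8.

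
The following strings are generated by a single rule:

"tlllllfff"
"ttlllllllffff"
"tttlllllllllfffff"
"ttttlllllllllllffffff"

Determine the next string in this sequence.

tttttlllllllllllllfffffff

Term n consists of n-1 t's, followed by 2n+1 l's, followed by n+1 f's, where the shown terms are n = 2, 3, 4, 5.
At n = 6 the blocks have lengths 5, 13, 7.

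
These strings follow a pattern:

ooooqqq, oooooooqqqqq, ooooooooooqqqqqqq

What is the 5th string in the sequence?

Term n consists of 3n+1 o's, followed by 2n+1 q's (n = 1, 2, …).
For term 5, n = 5, so the run lengths are 16, 11.

ooooooooooooooooqqqqqqqqqqq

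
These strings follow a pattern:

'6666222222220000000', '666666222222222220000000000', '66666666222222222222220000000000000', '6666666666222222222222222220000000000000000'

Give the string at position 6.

The n-th term is 2n 6's then 3n+2 2's then 3n+1 0's, where the shown terms are n = 2, 3, 4, 5.
Setting n = 7 gives 14, 23, 22 characters in each block.

66666666666666222222222222222222222220000000000000000000000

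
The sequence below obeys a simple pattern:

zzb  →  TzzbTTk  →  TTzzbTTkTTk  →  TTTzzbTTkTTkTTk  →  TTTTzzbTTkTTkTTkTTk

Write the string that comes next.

TTTTTzzbTTkTTkTTkTTkTTk

s(k+1) = T·s(k)·TTk, so each term gains T as a prefix and TTk as a suffix.
One more step from TTTTzzbTTkTTkTTkTTk gives the answer.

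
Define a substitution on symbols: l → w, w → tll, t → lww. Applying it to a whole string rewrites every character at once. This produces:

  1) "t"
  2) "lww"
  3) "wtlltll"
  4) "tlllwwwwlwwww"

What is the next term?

Applying the rule to each of the 13 symbols of tlllwwwwlwwww gives the pieces lww w w w tll tll tll tll w tll tll tll tll, which concatenate to the answer.

lwwwwwtlltlltlltllwtlltlltlltll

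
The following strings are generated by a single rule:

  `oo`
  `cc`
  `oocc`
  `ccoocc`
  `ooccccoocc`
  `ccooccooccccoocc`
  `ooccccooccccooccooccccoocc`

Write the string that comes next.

This is a Fibonacci-style word recurrence s(k) = s(k−2)·s(k−1): e.g. oo·cc = oocc.
So term 8 is ccooccooccccoocc·ooccccooccccooccooccccoocc.

ccooccooccccooccooccccooccccooccooccccoocc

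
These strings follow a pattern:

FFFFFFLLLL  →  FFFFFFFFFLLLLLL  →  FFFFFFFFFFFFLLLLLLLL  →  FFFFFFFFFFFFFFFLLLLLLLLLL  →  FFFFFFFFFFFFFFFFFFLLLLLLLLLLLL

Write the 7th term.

The n-th term is 3n F's then 2n L's, where the shown terms are n = 2, 3, 4, 5, 6.
Setting n = 8 gives 24, 16 characters in each block.

FFFFFFFFFFFFFFFFFFFFFFFFLLLLLLLLLLLLLLLL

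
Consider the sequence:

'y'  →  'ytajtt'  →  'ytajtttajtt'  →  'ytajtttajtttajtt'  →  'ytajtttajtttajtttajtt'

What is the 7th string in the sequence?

ytajtttajtttajtttajtttajtttajtt

Every step adds tajtt to the end: s(k+1) = s(k)·tajtt.
From ytajtttajtttajtttajtt, 2 further steps: ytajtttajtttajtttajtt → ytajtttajtttajtttajtttajtt → (answer).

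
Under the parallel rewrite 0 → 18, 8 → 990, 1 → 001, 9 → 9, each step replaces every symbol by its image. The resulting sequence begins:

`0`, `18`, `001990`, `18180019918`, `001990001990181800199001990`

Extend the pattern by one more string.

Rewriting the 27 symbols of 001990001990181800199001990 one by one yields 18 18 001 9 9 18 18 18 001 9 9 18 001 990 001 990 18 18 001 9 9 18 18 001 9 9 18; concatenated:

181800199181818001991800199000199018180019918180019918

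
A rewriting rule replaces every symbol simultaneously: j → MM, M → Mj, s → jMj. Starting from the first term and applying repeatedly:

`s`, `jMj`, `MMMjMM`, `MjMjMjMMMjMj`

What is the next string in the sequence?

Expanding MjMjMjMMMjMj: M→Mj, j→MM, M→Mj, j→MM, M→Mj, j→MM, M→Mj, M→Mj, M→Mj, j→MM, M→Mj, j→MM. Concatenated: Mj MM Mj MM Mj MM Mj Mj Mj MM Mj MM.

MjMMMjMMMjMMMjMjMjMMMjMM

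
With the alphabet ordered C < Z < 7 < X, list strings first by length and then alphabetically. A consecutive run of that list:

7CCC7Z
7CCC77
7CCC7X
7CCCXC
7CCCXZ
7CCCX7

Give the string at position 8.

Advancing 2 positions from 7CCCX7 through 7CCCX7 → 7CCCXX reaches term 8.

7CCZCC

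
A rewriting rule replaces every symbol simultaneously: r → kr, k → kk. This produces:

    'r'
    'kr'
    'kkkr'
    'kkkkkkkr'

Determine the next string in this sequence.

Rewriting each symbol of kkkkkkkr: k→kk, k→kk, k→kk, k→kk, k→kk, k→kk, k→kk, r→kr, which concatenates to kk kk kk kk kk kk kk kr.

kkkkkkkkkkkkkkkr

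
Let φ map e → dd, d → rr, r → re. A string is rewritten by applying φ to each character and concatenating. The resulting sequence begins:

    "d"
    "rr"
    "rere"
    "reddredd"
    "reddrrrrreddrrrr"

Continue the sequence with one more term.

Rewriting the 16 symbols of reddrrrrreddrrrr one by one yields re dd rr rr re re re re re dd rr rr re re re re; concatenated:

reddrrrrrerererereddrrrrrererere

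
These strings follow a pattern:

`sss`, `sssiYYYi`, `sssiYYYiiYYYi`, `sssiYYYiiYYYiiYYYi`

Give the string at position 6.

sssiYYYiiYYYiiYYYiiYYYiiYYYi

The strings grow by a fixed suffix iYYYi each time.
From sssiYYYiiYYYiiYYYi, 2 further steps: sssiYYYiiYYYiiYYYi → sssiYYYiiYYYiiYYYiiYYYi → (answer).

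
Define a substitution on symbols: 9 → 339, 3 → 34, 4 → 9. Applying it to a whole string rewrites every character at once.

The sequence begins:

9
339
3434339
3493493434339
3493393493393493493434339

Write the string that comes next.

Rewriting the 25 symbols of 3493393493393493493434339 one by one yields 34 9 339 34 34 339 34 9 339 34 34 339 34 9 339 34 9 339 34 9 34 9 34 34 339; concatenated:

349339343433934933934343393493393493393493493434339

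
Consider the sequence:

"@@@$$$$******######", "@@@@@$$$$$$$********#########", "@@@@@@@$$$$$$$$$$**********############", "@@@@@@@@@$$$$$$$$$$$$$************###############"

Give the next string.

@@@@@@@@@@@$$$$$$$$$$$$$$$$**************##################

The n-th term is 2n-1 @'s then 3n-2 $'s then 2n+2 *'s then 3n #'s, where the shown terms are n = 2, 3, 4, 5.
At n = 6 the blocks have lengths 11, 16, 14, 18.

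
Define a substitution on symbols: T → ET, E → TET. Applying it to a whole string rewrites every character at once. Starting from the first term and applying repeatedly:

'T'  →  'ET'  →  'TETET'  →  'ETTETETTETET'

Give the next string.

TETETETTETETTETETETTETETTETET

Apply φ to ETTETETTETET symbol by symbol: E→TET, T→ET, T→ET, E→TET, T→ET, E→TET, T→ET, T→ET, E→TET, T→ET, E→TET, T→ET; joined: TET ET ET TET ET TET ET ET TET ET TET ET.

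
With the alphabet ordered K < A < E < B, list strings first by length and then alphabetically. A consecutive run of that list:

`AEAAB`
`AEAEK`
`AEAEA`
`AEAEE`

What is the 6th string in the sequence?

AEABK

Advancing 2 positions from AEAEE through AEAEE → AEAEB reaches term 6.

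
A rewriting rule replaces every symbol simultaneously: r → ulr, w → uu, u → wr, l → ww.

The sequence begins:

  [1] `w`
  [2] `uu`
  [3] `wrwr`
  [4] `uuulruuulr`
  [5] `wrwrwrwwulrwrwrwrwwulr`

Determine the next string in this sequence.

uuulruuulruuulruuuuwrwwulruuulruuulruuulruuuuwrwwulr

φ(wrwrwrwwulrwrwrwrwwulr) expands symbol-by-symbol to uu ulr uu ulr uu ulr uu uu wr ww ulr uu ulr uu ulr uu ulr uu uu wr ww ulr; joining the 22 pieces gives the next term.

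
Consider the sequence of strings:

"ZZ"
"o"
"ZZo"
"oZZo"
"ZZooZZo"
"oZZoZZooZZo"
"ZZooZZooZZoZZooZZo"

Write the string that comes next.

From term 3 onward, concatenate the second-to-last term with the last: ZZ·o = ZZo, o·ZZo = oZZo, …
Continuing: oZZoZZooZZo · ZZooZZooZZoZZooZZo gives term 8.

oZZoZZooZZoZZooZZooZZoZZooZZo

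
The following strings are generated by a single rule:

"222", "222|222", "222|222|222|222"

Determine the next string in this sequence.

Every step duplicates the string with '|' between the halves.
Doubling 222|222|222|222 with '|' between the halves:

222|222|222|222|222|222|222|222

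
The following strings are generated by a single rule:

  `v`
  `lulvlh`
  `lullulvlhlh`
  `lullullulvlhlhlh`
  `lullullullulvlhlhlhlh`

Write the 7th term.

s(k+1) = lul·s(k)·lh, so each term gains lul as a prefix and lh as a suffix.
From lullullullulvlhlhlhlh, 2 further steps: lullullullulvlhlhlhlh → lullullullullulvlhlhlhlhlh → (answer).

lullullullullullulvlhlhlhlhlhlh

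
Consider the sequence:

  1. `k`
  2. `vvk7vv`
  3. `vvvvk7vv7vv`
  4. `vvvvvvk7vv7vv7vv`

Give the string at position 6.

Each term wraps the previous one in vv on the left and 7vv on the right.
From vvvvvvk7vv7vv7vv, 2 further steps: vvvvvvk7vv7vv7vv → vvvvvvvvk7vv7vv7vv7vv → (answer).

vvvvvvvvvvk7vv7vv7vv7vv7vv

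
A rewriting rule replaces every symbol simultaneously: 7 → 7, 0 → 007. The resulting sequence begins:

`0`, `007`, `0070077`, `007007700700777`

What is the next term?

0070077007007770070077007007777

Replace each of the 15 characters of 007007700700777 in place — 007 007 7 007 007 7 7 007 007 7 007 007 7 7 7 — and concatenate.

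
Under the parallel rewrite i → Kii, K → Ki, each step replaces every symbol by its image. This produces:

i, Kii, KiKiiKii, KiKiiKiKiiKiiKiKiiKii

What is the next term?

KiKiiKiKiiKiiKiKiiKiKiiKiiKiKiiKiiKiKiiKiKiiKiiKiKiiKii

Replace each of the 21 characters of KiKiiKiKiiKiiKiKiiKii in place — Ki Kii Ki Kii Kii Ki Kii Ki Kii Kii Ki Kii Kii Ki Kii Ki Kii Kii Ki Kii Kii — and concatenate.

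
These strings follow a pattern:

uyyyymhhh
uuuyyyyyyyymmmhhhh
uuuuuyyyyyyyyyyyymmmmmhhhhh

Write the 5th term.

The n-th term is 2n-1 u's then 4n y's then 2n-1 m's then n+2 h's (n = 1, 2, …).
For term 5, n = 5, so the run lengths are 9, 20, 9, 7.

uuuuuuuuuyyyyyyyyyyyyyyyyyyyymmmmmmmmmhhhhhhh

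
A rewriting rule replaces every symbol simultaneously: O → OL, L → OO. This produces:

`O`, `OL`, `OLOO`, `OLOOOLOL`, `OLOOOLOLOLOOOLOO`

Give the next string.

Rewriting the 16 symbols of OLOOOLOLOLOOOLOO one by one yields OL OO OL OL OL OO OL OO OL OO OL OL OL OO OL OL; concatenated:

OLOOOLOLOLOOOLOOOLOOOLOLOLOOOLOL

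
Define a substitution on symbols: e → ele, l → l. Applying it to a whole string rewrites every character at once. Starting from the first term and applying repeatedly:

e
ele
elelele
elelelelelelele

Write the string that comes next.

elelelelelelelelelelelelelelele

Replace each of the 15 characters of elelelelelelele in place — ele l ele l ele l ele l ele l ele l ele l ele — and concatenate.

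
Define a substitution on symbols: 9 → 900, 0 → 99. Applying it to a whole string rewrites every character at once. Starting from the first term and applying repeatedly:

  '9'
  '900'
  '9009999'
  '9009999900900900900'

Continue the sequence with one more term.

Applying the rule to each of the 19 symbols of 9009999900900900900 gives the pieces 900 99 99 900 900 900 900 900 99 99 900 99 99 900 99 99 900 99 99, which concatenate to the answer.

90099999009009009009009999900999990099999009999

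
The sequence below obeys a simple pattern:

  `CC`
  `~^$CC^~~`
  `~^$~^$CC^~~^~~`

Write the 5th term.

s(k+1) = ~^$·s(k)·^~~, so each term gains ~^$ as a prefix and ^~~ as a suffix.
From ~^$~^$CC^~~^~~, 2 further steps: ~^$~^$CC^~~^~~ → ~^$~^$~^$CC^~~^~~^~~ → (answer).

~^$~^$~^$~^$CC^~~^~~^~~^~~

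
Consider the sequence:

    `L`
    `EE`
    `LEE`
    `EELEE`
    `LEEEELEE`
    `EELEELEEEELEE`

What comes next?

Each term (from the third on) is the two preceding terms concatenated in order: term 3 = L·EE = LEE.
So term 7 is LEEEELEE·EELEELEEEELEE.

LEEEELEEEELEELEEEELEE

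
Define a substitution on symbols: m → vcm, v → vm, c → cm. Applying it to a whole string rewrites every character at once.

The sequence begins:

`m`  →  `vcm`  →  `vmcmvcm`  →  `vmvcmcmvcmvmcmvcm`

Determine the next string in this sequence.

Applying the rule to each of the 17 symbols of vmvcmcmvcmvmcmvcm gives the pieces vm vcm vm cm vcm cm vcm vm cm vcm vm vcm cm vcm vm cm vcm, which concatenate to the answer.

vmvcmvmcmvcmcmvcmvmcmvcmvmvcmcmvcmvmcmvcm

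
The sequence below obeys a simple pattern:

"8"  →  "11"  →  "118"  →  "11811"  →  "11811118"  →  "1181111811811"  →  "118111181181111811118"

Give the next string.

From term 3 onward, concatenate the last term with the second-to-last: 11·8 = 118, 118·11 = 11811, …
Continuing: 118111181181111811118 · 1181111811811 gives term 8.

1181111811811118111181181111811811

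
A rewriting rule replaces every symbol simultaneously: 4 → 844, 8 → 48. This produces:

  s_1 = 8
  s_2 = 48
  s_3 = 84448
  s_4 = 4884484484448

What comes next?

Rewriting the 13 symbols of 4884484484448 one by one yields 844 48 48 844 844 48 844 844 48 844 844 844 48; concatenated:

8444848844844488448444884484484448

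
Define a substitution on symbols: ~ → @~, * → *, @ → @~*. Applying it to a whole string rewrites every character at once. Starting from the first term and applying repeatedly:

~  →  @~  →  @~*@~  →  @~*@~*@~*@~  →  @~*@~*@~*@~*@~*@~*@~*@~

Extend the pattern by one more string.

Rewriting the 23 symbols of @~*@~*@~*@~*@~*@~*@~*@~ one by one yields @~* @~ * @~* @~ * @~* @~ * @~* @~ * @~* @~ * @~* @~ * @~* @~ * @~* @~; concatenated:

@~*@~*@~*@~*@~*@~*@~*@~*@~*@~*@~*@~*@~*@~*@~*@~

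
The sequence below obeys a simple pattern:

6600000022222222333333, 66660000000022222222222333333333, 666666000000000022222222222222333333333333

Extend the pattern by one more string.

6666666600000000000022222222222222222333333333333333

Term n consists of 2n-2 6's, followed by 2n+2 0's, followed by 3n+2 2's, followed by 3n 3's, where the shown terms are n = 2, 3, 4.
At n = 5 the blocks have lengths 8, 12, 17, 15.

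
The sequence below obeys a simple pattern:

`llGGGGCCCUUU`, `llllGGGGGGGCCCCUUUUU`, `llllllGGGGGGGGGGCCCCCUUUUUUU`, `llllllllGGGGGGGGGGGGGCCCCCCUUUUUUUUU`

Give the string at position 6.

Each string has the form l^{2n} G^{3n+1} C^{n+2} U^{2n+1} (n = 1, 2, …).
At n = 6 the blocks have lengths 12, 19, 8, 13.

llllllllllllGGGGGGGGGGGGGGGGGGGCCCCCCCCUUUUUUUUUUUUU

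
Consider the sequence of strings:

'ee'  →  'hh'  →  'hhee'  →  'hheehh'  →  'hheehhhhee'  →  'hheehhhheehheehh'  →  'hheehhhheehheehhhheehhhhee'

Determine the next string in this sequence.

From term 3 onward, concatenate the last term with the second-to-last: hh·ee = hhee, hhee·hh = hheehh, …
The next term joins hheehhhheehheehhhheehhhhee and hheehhhheehheehh.

hheehhhheehheehhhheehhhheehheehhhheehheehh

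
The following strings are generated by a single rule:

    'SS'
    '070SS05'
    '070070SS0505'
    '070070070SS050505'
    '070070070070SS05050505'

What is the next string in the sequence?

Each term wraps the previous one in 070 on the left and 05 on the right.
Applying this once more to 070070070070SS05050505:

070070070070070SS0505050505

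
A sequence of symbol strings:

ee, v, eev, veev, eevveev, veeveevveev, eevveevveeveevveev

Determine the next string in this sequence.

veeveevveeveevveevveeveevveev

Each term (from the third on) is the two preceding terms concatenated in order: term 3 = ee·v = eev.
Continuing: veeveevveev · eevveevveeveevveev gives term 8.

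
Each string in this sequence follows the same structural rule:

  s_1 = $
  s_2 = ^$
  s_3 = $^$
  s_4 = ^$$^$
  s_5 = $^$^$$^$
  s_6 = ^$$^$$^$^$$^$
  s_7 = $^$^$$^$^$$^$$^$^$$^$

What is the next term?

Each term (from the third on) is the two preceding terms concatenated in order: term 3 = $·^$ = $^$.
So term 8 is ^$$^$$^$^$$^$·$^$^$$^$^$$^$$^$^$$^$.

^$$^$$^$^$$^$$^$^$$^$^$$^$$^$^$$^$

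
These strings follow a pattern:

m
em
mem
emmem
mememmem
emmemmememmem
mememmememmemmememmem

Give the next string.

This is a Fibonacci-style word recurrence s(k) = s(k−2)·s(k−1): e.g. m·em = mem.
The next term joins emmemmememmem and mememmememmemmememmem.

emmemmememmemmememmememmemmememmem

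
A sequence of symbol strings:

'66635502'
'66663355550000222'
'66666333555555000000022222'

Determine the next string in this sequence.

Each string has the form 6^{n+2} 3^{n} 5^{2n} 0^{3n-2} 2^{2n-1} (n = 1, 2, …).
Setting n = 4 gives 6, 4, 8, 10, 7 characters in each block.

66666633335555555500000000002222222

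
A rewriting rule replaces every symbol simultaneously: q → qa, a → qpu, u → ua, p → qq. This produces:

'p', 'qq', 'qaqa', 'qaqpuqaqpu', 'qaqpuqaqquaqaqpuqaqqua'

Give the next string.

qaqpuqaqquaqaqpuqaqauaqpuqaqpuqaqquaqaqpuqaqauaqpu

Replace each of the 22 characters of qaqpuqaqquaqaqpuqaqqua in place — qa qpu qa qq ua qa qpu qa qa ua qpu qa qpu qa qq ua qa qpu qa qa ua qpu — and concatenate.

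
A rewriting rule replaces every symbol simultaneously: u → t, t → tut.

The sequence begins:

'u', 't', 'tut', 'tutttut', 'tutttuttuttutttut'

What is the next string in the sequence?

Applying the rule to each of the 17 symbols of tutttuttuttutttut gives the pieces tut t tut tut tut t tut tut t tut tut t tut tut tut t tut, which concatenate to the answer.

tutttuttuttutttuttutttuttutttuttuttutttut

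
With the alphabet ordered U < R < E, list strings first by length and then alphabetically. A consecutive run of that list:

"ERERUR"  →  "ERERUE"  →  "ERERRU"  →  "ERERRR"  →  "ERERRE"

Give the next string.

EREREU

The successor of ERERRE increments the rightmost position that isn't already E and resets every position after it to U.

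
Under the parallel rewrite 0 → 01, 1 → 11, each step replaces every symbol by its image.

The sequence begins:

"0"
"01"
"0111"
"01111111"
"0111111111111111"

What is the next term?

01111111111111111111111111111111

φ(0111111111111111) expands symbol-by-symbol to 01 11 11 11 11 11 11 11 11 11 11 11 11 11 11 11; joining the 16 pieces gives the next term.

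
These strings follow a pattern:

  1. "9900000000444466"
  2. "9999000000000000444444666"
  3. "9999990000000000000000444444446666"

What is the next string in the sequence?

Term n consists of 2n-2 9's, followed by 4n 0's, followed by 2n 4's, followed by n 6's, where the shown terms are n = 2, 3, 4.
At n = 5 the blocks have lengths 8, 20, 10, 5.

9999999900000000000000000000444444444466666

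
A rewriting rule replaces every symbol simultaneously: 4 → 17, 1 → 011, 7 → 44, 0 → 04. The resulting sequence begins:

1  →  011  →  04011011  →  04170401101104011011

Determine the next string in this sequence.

Replace each of the 20 characters of 04170401101104011011 in place — 04 17 011 44 04 17 04 011 011 04 011 011 04 17 04 011 011 04 011 011 — and concatenate.

0417011440417040110110401101104170401101104011011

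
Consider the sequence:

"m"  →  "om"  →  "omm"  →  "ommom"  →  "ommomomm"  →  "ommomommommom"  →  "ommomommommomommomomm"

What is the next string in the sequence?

From term 3 onward, concatenate the last term with the second-to-last: om·m = omm, omm·om = ommom, …
Continuing: ommomommommomommomomm · ommomommommom gives term 8.

ommomommommomommomommommomommommom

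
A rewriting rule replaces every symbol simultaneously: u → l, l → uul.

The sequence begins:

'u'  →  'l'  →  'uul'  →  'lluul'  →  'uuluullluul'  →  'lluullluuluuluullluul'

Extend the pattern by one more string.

uuluullluuluuluullluullluullluuluuluullluul

Replace each of the 21 characters of lluullluuluuluullluul in place — uul uul l l uul uul uul l l uul l l uul l l uul uul uul l l uul — and concatenate.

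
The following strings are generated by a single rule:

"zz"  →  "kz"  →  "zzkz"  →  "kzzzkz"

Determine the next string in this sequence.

This is a Fibonacci-style word recurrence s(k) = s(k−2)·s(k−1): e.g. zz·kz = zzkz.
The next term joins zzkz and kzzzkz.

zzkzkzzzkz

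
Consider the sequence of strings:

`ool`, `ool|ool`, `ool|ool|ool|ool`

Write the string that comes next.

ool|ool|ool|ool|ool|ool|ool|ool

Each string is two copies of the previous one joined by '|'.
One more doubling of ool|ool|ool|ool gives the answer.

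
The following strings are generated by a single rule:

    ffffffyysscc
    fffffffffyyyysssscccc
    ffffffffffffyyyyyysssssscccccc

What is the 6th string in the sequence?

Each string has the form f^{3n+3} y^{2n} s^{2n} c^{2n} (n = 1, 2, …).
For term 6, n = 6, so the run lengths are 21, 12, 12, 12.

fffffffffffffffffffffyyyyyyyyyyyysssssssssssscccccccccccc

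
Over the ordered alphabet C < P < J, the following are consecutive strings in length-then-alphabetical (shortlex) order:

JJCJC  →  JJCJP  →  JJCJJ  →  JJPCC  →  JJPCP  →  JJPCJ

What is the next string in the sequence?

The successor of JJPCJ increments the rightmost position that isn't already J and resets every position after it to C.

JJPPC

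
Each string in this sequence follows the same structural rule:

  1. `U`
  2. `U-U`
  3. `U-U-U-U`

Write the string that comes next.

Every step duplicates the string with '-' between the halves.
Doubling U-U-U-U with '-' between the halves:

U-U-U-U-U-U-U-U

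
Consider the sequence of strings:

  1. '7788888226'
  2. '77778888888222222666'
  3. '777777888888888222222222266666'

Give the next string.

Each string has the form 7^{2n} 8^{2n+3} 2^{4n-2} 6^{2n-1} (n = 1, 2, …).
At n = 4 the blocks have lengths 8, 11, 14, 7.

7777777788888888888222222222222226666666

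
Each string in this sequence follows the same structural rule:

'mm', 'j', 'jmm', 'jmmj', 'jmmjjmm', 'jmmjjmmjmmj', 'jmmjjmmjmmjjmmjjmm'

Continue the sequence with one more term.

This is a Fibonacci-style word recurrence s(k) = s(k−1)·s(k−2): e.g. j·mm = jmm.
The next term joins jmmjjmmjmmjjmmjjmm and jmmjjmmjmmj.

jmmjjmmjmmjjmmjjmmjmmjjmmjmmj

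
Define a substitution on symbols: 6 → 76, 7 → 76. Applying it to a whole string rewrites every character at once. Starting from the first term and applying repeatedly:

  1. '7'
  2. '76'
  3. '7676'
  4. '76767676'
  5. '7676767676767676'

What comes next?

Applying the rule to each of the 16 symbols of 7676767676767676 gives the pieces 76 76 76 76 76 76 76 76 76 76 76 76 76 76 76 76, which concatenate to the answer.

76767676767676767676767676767676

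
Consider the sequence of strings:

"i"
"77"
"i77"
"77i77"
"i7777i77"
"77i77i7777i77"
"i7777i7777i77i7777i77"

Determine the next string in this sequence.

77i77i7777i77i7777i7777i77i7777i77

Each term (from the third on) is the two preceding terms concatenated in order: term 3 = i·77 = i77.
Continuing: 77i77i7777i77 · i7777i7777i77i7777i77 gives term 8.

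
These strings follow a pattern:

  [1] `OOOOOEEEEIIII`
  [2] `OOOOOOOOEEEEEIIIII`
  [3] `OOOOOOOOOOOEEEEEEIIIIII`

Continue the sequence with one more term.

OOOOOOOOOOOOOOEEEEEEEIIIIIII

Reading off run lengths: O runs 5, 8, 11; E runs 4, 5, 6; I runs 4, 5, 6 — each is linear in n, where the shown terms are n = 2, 3, 4.
At n = 5 the blocks have lengths 14, 7, 7.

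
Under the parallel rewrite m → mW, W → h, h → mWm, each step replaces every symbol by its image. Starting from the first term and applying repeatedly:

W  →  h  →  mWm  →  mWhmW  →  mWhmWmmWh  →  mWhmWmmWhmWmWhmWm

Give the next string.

Rewriting the 17 symbols of mWhmWmmWhmWmWhmWm one by one yields mW h mWm mW h mW mW h mWm mW h mW h mWm mW h mW; concatenated:

mWhmWmmWhmWmWhmWmmWhmWhmWmmWhmW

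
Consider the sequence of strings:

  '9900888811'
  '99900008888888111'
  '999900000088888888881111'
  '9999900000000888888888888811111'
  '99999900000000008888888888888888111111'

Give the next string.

999999900000000000088888888888888888881111111

Each string has the form 9^{n+1} 0^{2n} 8^{3n+1} 1^{n+1} (n = 1, 2, …).
Setting n = 6 gives 7, 12, 19, 7 characters in each block.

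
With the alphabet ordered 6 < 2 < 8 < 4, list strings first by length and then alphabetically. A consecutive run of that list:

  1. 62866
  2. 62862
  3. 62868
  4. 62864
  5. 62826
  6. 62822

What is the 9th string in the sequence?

Stepping forward 3 times from 62822: 62822 → 62828 → 62824, then the target.

62886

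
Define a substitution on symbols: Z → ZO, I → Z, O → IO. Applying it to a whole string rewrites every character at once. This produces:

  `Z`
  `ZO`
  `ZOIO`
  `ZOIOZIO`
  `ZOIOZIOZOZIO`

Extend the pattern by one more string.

Expanding ZOIOZIOZOZIO: Z→ZO, O→IO, I→Z, O→IO, Z→ZO, I→Z, O→IO, Z→ZO, O→IO, Z→ZO, I→Z, O→IO. Concatenated: ZO IO Z IO ZO Z IO ZO IO ZO Z IO.

ZOIOZIOZOZIOZOIOZOZIO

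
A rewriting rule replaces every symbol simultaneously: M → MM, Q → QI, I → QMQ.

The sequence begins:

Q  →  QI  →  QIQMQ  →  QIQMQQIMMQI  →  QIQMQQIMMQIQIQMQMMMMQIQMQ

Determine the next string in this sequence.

Rewriting the 25 symbols of QIQMQQIMMQIQIQMQMMMMQIQMQ one by one yields QI QMQ QI MM QI QI QMQ MM MM QI QMQ QI QMQ QI MM QI MM MM MM MM QI QMQ QI MM QI; concatenated:

QIQMQQIMMQIQIQMQMMMMQIQMQQIQMQQIMMQIMMMMMMMMQIQMQQIMMQI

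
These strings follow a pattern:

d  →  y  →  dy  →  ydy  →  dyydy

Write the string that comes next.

From term 3 onward, concatenate the second-to-last term with the last: d·y = dy, y·dy = ydy, …
So term 6 is ydy·dyydy.

ydydyydy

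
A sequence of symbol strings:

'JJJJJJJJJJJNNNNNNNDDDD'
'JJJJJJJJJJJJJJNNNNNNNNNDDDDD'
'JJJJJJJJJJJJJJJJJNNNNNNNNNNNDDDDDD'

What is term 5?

JJJJJJJJJJJJJJJJJJJJJJJNNNNNNNNNNNNNNNDDDDDDDD

Each string has the form J^{3n+2} N^{2n+1} D^{n+1}, where the shown terms are n = 3, 4, 5.
At n = 7 the blocks have lengths 23, 15, 8.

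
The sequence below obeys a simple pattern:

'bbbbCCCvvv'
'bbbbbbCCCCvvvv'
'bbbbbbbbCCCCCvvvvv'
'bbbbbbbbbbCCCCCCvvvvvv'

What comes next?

Reading off run lengths: b runs 4, 6, 8, 10; C runs 3, 4, 5, 6; v runs 3, 4, 5, 6 — each is linear in n, where the shown terms are n = 2, 3, 4, 5.
Setting n = 6 gives 12, 7, 7 characters in each block.

bbbbbbbbbbbbCCCCCCCvvvvvvv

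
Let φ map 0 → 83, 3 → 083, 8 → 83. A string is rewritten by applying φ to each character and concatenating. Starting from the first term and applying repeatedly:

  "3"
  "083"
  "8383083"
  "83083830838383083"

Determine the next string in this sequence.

Rewriting the 17 symbols of 83083830838383083 one by one yields 83 083 83 83 083 83 083 83 83 083 83 083 83 083 83 83 083; concatenated:

83083838308383083838308383083830838383083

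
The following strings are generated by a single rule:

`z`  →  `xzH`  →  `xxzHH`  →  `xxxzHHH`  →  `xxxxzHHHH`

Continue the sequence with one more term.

Every step adds x to the front and H to the end of the previous string.
One more step from xxxxzHHHH gives the answer.

xxxxxzHHHHH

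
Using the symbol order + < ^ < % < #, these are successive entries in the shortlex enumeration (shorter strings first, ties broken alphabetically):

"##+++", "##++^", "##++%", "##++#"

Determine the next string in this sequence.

##+^+

Treat ##++# as a base-4 numeral over the given alphabet and add one, carrying through any trailing #'s.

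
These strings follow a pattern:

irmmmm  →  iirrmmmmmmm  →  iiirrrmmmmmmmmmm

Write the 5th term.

Each string has the form i^{n} r^{n} m^{3n+1} (n = 1, 2, …).
At n = 5 the blocks have lengths 5, 5, 16.

iiiiirrrrrmmmmmmmmmmmmmmmm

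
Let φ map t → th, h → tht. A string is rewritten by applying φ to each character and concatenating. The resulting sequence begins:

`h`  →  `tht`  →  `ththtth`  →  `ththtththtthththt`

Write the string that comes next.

Rewriting the 17 symbols of ththtththtthththt one by one yields th tht th tht th th tht th tht th th tht th tht th tht th; concatenated:

ththtththtthththtththtthththtththtththtth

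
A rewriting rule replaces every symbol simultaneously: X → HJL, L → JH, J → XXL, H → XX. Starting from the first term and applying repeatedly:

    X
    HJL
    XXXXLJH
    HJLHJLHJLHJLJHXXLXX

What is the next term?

Applying the rule to each of the 19 symbols of HJLHJLHJLHJLJHXXLXX gives the pieces XX XXL JH XX XXL JH XX XXL JH XX XXL JH XXL XX HJL HJL JH HJL HJL, which concatenate to the answer.

XXXXLJHXXXXLJHXXXXLJHXXXXLJHXXLXXHJLHJLJHHJLHJL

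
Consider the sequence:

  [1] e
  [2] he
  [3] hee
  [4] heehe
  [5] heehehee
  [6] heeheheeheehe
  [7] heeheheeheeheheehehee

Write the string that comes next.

Each term (from the third on) is the previous term followed by the one before it: term 3 = he·e = hee.
So term 8 is heeheheeheeheheehehee·heeheheeheehe.

heeheheeheeheheeheheeheeheheeheehe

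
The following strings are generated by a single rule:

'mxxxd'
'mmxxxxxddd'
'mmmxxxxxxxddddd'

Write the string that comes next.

Each string has the form m^{n} x^{2n+1} d^{2n-1} (n = 1, 2, …).
At n = 4 the blocks have lengths 4, 9, 7.

mmmmxxxxxxxxxddddddd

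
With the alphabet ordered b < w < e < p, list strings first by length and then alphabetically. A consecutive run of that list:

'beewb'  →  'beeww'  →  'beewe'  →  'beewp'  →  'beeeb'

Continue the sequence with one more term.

Find the rightmost character of beeeb below p, bump it to the next letter, and reset everything to its right to b.

beeew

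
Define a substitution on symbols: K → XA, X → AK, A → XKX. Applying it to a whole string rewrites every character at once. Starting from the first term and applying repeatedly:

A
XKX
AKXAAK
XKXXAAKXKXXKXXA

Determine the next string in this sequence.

Applying the rule to each of the 15 symbols of XKXXAAKXKXXKXXA gives the pieces AK XA AK AK XKX XKX XA AK XA AK AK XA AK AK XKX, which concatenate to the answer.

AKXAAKAKXKXXKXXAAKXAAKAKXAAKAKXKX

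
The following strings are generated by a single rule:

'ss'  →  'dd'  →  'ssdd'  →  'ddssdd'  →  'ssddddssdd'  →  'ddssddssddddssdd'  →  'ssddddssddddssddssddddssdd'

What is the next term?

This is a Fibonacci-style word recurrence s(k) = s(k−2)·s(k−1): e.g. ss·dd = ssdd.
So term 8 is ddssddssddddssdd·ssddddssddddssddssddddssdd.

ddssddssddddssddssddddssddddssddssddddssdd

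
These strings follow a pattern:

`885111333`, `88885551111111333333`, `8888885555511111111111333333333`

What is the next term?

The n-th term is 2n 8's then 2n-1 5's then 4n-1 1's then 3n 3's (n = 1, 2, …).
Setting n = 4 gives 8, 7, 15, 12 characters in each block.

888888885555555111111111111111333333333333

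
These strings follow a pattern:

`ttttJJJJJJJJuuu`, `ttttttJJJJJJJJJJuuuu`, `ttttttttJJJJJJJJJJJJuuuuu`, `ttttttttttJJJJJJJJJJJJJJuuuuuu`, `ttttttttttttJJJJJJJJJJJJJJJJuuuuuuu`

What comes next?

ttttttttttttttJJJJJJJJJJJJJJJJJJuuuuuuuu

Term n consists of 2n-2 t's, followed by 2n+2 J's, followed by n u's, where the shown terms are n = 3, 4, 5, 6, 7.
For the next term, n = 8, so the run lengths are 14, 18, 8.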